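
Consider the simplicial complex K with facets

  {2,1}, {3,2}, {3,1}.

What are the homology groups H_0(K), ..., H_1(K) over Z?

H_0 ≅ Z,  H_1 ≅ Z.

K has 3 vertices, 3 edges.
rank ∂_0 = 0, rank ∂_1 = 2 ⇒ b_0 = 3 − 0 − 2 = 1; all invariant factors of ∂_1 are 1 so no torsion. So H_0 ≅ Z.
rank ∂_1 = 2, rank ∂_2 = 0 ⇒ b_1 = 3 − 2 − 0 = 1. So H_1 ≅ Z.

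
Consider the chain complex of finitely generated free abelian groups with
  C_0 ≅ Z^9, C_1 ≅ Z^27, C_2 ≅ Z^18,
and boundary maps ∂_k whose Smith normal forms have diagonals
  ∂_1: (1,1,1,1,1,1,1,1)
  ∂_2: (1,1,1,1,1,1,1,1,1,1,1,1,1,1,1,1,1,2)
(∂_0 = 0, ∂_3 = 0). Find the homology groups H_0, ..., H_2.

H_0: b_0 = 9 − 0 − 8 = 1; torsion from ∂_1 factors > 1: none. So H_0 = Z.
H_1: b_1 = 27 − 8 − 18 = 1; torsion from ∂_2 factors > 1: [2]. So H_1 = Z ⊕ Z/2.
H_2: b_2 = 18 − 18 − 0 = 0; torsion from ∂_3 factors > 1: none. So H_2 = 0.

H_0 = Z,  H_1 = Z ⊕ Z/2,  H_2 = 0.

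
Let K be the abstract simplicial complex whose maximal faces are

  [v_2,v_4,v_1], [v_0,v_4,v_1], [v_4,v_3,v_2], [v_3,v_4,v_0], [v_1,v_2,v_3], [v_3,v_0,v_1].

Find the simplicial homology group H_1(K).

H_1 ≅ 0.

Order the vertices as v_0 < v_1 < v_2 < v_3 < v_4. Listing each simplex with vertices in this order, K has dimension 2 with simplices:

  0-simplices (5): [v_0], [v_1], [v_2], [v_3], [v_4]
  1-simplices (9): [v_0,v_1], [v_0,v_3], [v_0,v_4], [v_1,v_2], [v_1,v_3], [v_1,v_4], [v_2,v_3], [v_2,v_4], [v_3,v_4]
  2-simplices (6): [v_0,v_1,v_3], [v_0,v_1,v_4], [v_0,v_3,v_4], [v_1,v_2,v_3], [v_1,v_2,v_4], [v_2,v_3,v_4]

giving chain groups C_0 ≅ Z^5, C_1 ≅ Z^9, C_2 ≅ Z^6.

The boundary map ∂_1: C_1 → C_0 sends each edge [p,q] (with p < q) to q − p. For instance
  ∂[v_3,v_4] = [v_4] − [v_3].
The resulting 5×9 matrix has rank 4, and its Smith normal form has invariant factors (1,1,1,1).

∂_2: C_2 → C_1 maps a triangle to the signed sum of its edges. For instance
  ∂[v_0,v_1,v_4] = [v_1,v_4] − [v_0,v_4] + [v_0,v_1],
  ∂[v_0,v_1,v_3] = [v_1,v_3] − [v_0,v_3] + [v_0,v_1].
The resulting 9×6 matrix has rank 5, and its Smith normal form has invariant factors (1,1,1,1,1).

Computing H_k = (kernel of ∂_k) / (image of ∂_{k+1}):

  H_1: rank ker ∂_1 − rank ∂_2 = (9 − 4) − 5 = 0, and the invariant factors of ∂_2 are all 1, so H_1 ≅ 0.

(K is a triangulation of the 2-sphere S^2.)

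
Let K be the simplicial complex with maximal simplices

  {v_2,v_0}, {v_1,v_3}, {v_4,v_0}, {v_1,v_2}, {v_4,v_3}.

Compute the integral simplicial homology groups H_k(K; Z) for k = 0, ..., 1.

H_0 = Z,  H_1 = Z.

K has 5 vertices, 5 edges.
rank ∂_0 = 0, rank ∂_1 = 4 ⇒ b_0 = 5 − 0 − 4 = 1; all invariant factors of ∂_1 are 1 so no torsion. So H_0 = Z.
rank ∂_1 = 4, rank ∂_2 = 0 ⇒ b_1 = 5 − 4 − 0 = 1. So H_1 = Z.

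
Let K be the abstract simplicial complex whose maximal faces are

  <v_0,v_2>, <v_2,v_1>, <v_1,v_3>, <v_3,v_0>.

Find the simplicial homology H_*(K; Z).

Take the total order v_0 < v_1 < v_2 < v_3 on the vertex set. Then K (dimension 1) consists of the simplices:

  0-simplices (4): [v_0], [v_1], [v_2], [v_3]
  1-simplices (4): [v_0,v_2], [v_0,v_3], [v_1,v_2], [v_1,v_3]

so the chain groups are C_0 ≅ Z^4, C_1 ≅ Z^4.

Boundary ∂_1: C_1 → C_0 maps an edge to its endpoints' difference, ∂[p,q] = q − p.
This gives a 4×4 integer matrix of rank 3; reducing to Smith normal form yields diagonal entries (1,1,1).

Computing H_k = (kernel of ∂_k) / (image of ∂_{k+1}):

  H_0: rank C_0 − rank ∂_1 = 4 − 3 = 1, and the invariant factors of ∂_1 are all 1, so H_0 ≅ Z.
  H_1: rank ker ∂_1 − rank ∂_2 = (4 − 3) − 0 = 1, and there is no ∂_2, so H_1 ≅ Z.

(K is a triangulation of the circle S^1.)

H_0 = Z,  H_1 = Z.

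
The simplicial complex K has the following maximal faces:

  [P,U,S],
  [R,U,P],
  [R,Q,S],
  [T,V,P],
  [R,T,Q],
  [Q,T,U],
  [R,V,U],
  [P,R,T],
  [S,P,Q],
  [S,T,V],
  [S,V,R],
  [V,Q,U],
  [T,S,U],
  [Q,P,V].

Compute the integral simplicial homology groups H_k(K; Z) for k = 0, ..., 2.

Order the vertices as P < Q < R < S < T < U < V. Listing each simplex with vertices in this order, K has dimension 2 with simplices:

  0-simplices (7): P, Q, R, S, T, U, V
  1-simplices (21): PQ, PR, PS, PT, PU, PV, QR, QS, QT, QU, QV, RS, RT, RU, RV, ST, SU, SV, TU, TV, UV
  2-simplices (14): PQS, PQV, PRT, PRU, PSU, PTV, QRS, QRT, QTU, QUV, RSV, RUV, STU, STV

so the chain groups are C_0 ≅ Z^7, C_1 ≅ Z^21, C_2 ≅ Z^14.

∂_1: C_1 → C_0 is given by ∂[p,q] = [q] − [p]. For instance
  ∂ST = T − S.
The resulting 7×21 matrix has rank 6, and its Smith normal form has invariant factors (1,1,1,1,1,1).

The boundary map ∂_2: C_2 → C_1 maps a triangle to the signed sum of its edges. For instance
  ∂PSU = SU − PU + PS,
  ∂RUV = UV − RV + RU.
This gives a 21×14 integer matrix of rank 13; reducing to Smith normal form yields diagonal entries (1,1,1,1,1,1,1,1,1,1,1,1,1).

Reading off H_k = ker ∂_k / im ∂_{k+1}:

  H_0: rank C_0 − rank ∂_1 = 7 − 6 = 1, and the invariant factors of ∂_1 are all 1, so H_0 = Z.
  H_1: rank ker ∂_1 − rank ∂_2 = (21 − 6) − 13 = 2, and the invariant factors of ∂_2 are all 1, so H_1 = Z^2.
  H_2: rank ker ∂_2 − rank ∂_3 = (14 − 13) − 0 = 1, and there is no ∂_3, so H_2 = Z.

(K is a triangulation of the torus T^2.)

H_0 = Z,  H_1 = Z^2,  H_2 = Z.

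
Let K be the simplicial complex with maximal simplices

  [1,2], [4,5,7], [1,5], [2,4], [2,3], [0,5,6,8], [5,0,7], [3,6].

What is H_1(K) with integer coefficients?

H_1 = Z^2.

We work with the vertex ordering 0 < 1 < 2 < 3 < 4 < 5 < 6 < 7 < 8. The simplices of K, each written with vertices in increasing order, are:

  0-simplices (9): [0], [1], [2], [3], [4], [5], [6], [7], [8]
  1-simplices (15): [0,5], [0,6], [0,7], [0,8], [1,2], [1,5], [2,3], [2,4], [3,6], [4,5], [4,7], [5,6], [5,7], [5,8], [6,8]
  2-simplices (6): [0,5,6], [0,5,7], [0,5,8], [0,6,8], [4,5,7], [5,6,8]
  3-simplices (1): [0,5,6,8]

so the chain groups are C_0 ≅ Z^9, C_1 ≅ Z^15, C_2 ≅ Z^6, C_3 ≅ Z^1.

The boundary map ∂_1: C_1 → C_0 maps an edge to its endpoints' difference, ∂[p,q] = q − p.
The 9×15 boundary matrix has rank 8 and Smith normal form diag(1,1,1,1,1,1,1,1).

∂_2: C_2 → C_1 acts by ∂[p,q,r] = [q,r] − [p,r] + [p,q]. For instance
  ∂[0,5,6] = [5,6] − [0,6] + [0,5],
  ∂[5,6,8] = [6,8] − [5,8] + [5,6].
The 15×6 boundary matrix has rank 5 and Smith normal form diag(1,1,1,1,1).

∂_3: C_3 → C_2 sends each 3-simplex σ to the alternating sum Σ_i (−1)^i (σ with its i-th vertex removed). For instance
  ∂[0,5,6,8] = [5,6,8] − [0,6,8] + [0,5,8] − [0,5,6].
As a 6×1 matrix over Z this has rank 1, with invariant factors (1).

Computing H_k = (kernel of ∂_k) / (image of ∂_{k+1}):

  H_1: rank ker ∂_1 − rank ∂_2 = (15 − 8) − 5 = 2, and the invariant factors of ∂_2 are all 1, so H_1 = Z^2.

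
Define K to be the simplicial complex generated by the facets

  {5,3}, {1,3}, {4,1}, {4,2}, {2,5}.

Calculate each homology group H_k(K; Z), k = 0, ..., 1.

H_0 ≅ Z,  H_1 ≅ Z.

We work with the vertex ordering 1 < 2 < 3 < 4 < 5. The simplices of K, each written with vertices in increasing order, are:

  0-simplices (5): [1], [2], [3], [4], [5]
  1-simplices (5): [1,3], [1,4], [2,4], [2,5], [3,5]

Hence C_0 ≅ Z^5, C_1 ≅ Z^5.

∂_1: C_1 → C_0 sends each edge [p,q] (with p < q) to q − p. For instance
  ∂[2,5] = [5] − [2].
As a 5×5 matrix over Z this has rank 4, with invariant factors (1,1,1,1).

From H_k ≅ ker(∂_k) / im(∂_{k+1}) we obtain:

  H_0: rank C_0 − rank ∂_1 = 5 − 4 = 1, and the invariant factors of ∂_1 are all 1, so H_0 = Z.
  H_1: rank ker ∂_1 − rank ∂_2 = (5 − 4) − 0 = 1, and there is no ∂_2, so H_1 = Z.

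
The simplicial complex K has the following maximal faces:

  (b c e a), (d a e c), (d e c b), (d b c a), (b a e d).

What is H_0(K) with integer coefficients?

H_0 = Z.

Fix the vertex order a < b < c < d < e and write every simplex with vertices in increasing order. Then dim K = 3 and the simplices of K are:

  0-simplices (5): a, b, c, d, e
  1-simplices (10): ab, ac, ad, ae, bc, bd, be, cd, ce, de
  2-simplices (10): abc, abd, abe, acd, ace, ade, bcd, bce, bde, cde
  3-simplices (5): abcd, abce, abde, acde, bcde

Hence C_0 ≅ Z^5, C_1 ≅ Z^10, C_2 ≅ Z^10, C_3 ≅ Z^5.

The boundary map ∂_1: C_1 → C_0 sends each edge [p,q] (with p < q) to q − p. For instance
  ∂be = e − b.
The 5×10 boundary matrix has rank 4 and Smith normal form diag(1,1,1,1).

∂_2: C_2 → C_1 sends each 2-simplex [p,q,r] to [q,r] − [p,r] + [p,q]. For instance
  ∂bce = ce − be + bc,
  ∂bde = de − be + bd.
The 10×10 boundary matrix has rank 6 and Smith normal form diag(1,1,1,1,1,1).

The boundary map ∂_3: C_3 → C_2 sends each 3-simplex σ to the alternating sum Σ_i (−1)^i (σ with its i-th vertex removed). For instance
  ∂abce = bce − ace + abe − abc,
  ∂bcde = cde − bde + bce − bcd.
This gives a 10×5 integer matrix of rank 4; reducing to Smith normal form yields diagonal entries (1,1,1,1).

From H_k ≅ ker(∂_k) / im(∂_{k+1}) we obtain:

  H_0: rank C_0 − rank ∂_1 = 5 − 4 = 1, and the invariant factors of ∂_1 are all 1, so H_0 = Z.

(K is a triangulation of the 3-sphere S^3.)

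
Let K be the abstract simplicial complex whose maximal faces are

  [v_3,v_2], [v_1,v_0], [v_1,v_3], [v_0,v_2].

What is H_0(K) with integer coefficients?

H_0 = Z.

Order the vertices as v_0 < v_1 < v_2 < v_3. Listing each simplex with vertices in this order, K has dimension 1 with simplices:

  0-simplices (4): [v_0], [v_1], [v_2], [v_3]
  1-simplices (4): [v_0,v_1], [v_0,v_2], [v_1,v_3], [v_2,v_3]

Hence C_0 ≅ Z^4, C_1 ≅ Z^4.

Boundary ∂_1: C_1 → C_0 sends each edge [p,q] (with p < q) to q − p.
This gives a 4×4 integer matrix of rank 3; reducing to Smith normal form yields diagonal entries (1,1,1).

Computing H_k = (kernel of ∂_k) / (image of ∂_{k+1}):

  H_0: rank C_0 − rank ∂_1 = 4 − 3 = 1, and the invariant factors of ∂_1 are all 1, so H_0 ≅ Z.

(K is a triangulation of the circle S^1.)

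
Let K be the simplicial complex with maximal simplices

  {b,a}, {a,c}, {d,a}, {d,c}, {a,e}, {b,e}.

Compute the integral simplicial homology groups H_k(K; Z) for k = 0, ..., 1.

Fix the vertex order a < b < c < d < e and write every simplex with vertices in increasing order. Then dim K = 1 and the simplices of K are:

  0-simplices (5): a, b, c, d, e
  1-simplices (6): ab, ac, ad, ae, be, cd

Hence C_0 ≅ Z^5, C_1 ≅ Z^6.

Boundary ∂_1: C_1 → C_0 is given by ∂[p,q] = [q] − [p]. For instance
  ∂cd = d − c.
The 5×6 boundary matrix has rank 4 and Smith normal form diag(1,1,1,1).

Computing H_k = (kernel of ∂_k) / (image of ∂_{k+1}):

  H_0: rank C_0 − rank ∂_1 = 5 − 4 = 1, and the invariant factors of ∂_1 are all 1, so H_0 = Z.
  H_1: rank ker ∂_1 − rank ∂_2 = (6 − 4) − 0 = 2, and there is no ∂_2, so H_1 = Z^2.

H_0 ≅ Z,  H_1 ≅ Z^2.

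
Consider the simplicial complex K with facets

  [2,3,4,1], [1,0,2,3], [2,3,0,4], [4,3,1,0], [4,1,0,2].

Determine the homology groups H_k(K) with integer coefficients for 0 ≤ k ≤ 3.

Order the vertices as 0 < 1 < 2 < 3 < 4. Listing each simplex with vertices in this order, K has dimension 3 with simplices:

  0-simplices (5): [0], [1], [2], [3], [4]
  1-simplices (10): [0,1], [0,2], [0,3], [0,4], [1,2], [1,3], [1,4], [2,3], [2,4], [3,4]
  2-simplices (10): [0,1,2], [0,1,3], [0,1,4], [0,2,3], [0,2,4], [0,3,4], [1,2,3], [1,2,4], [1,3,4], [2,3,4]
  3-simplices (5): [0,1,2,3], [0,1,2,4], [0,1,3,4], [0,2,3,4], [1,2,3,4]

so the chain groups are C_0 ≅ Z^5, C_1 ≅ Z^10, C_2 ≅ Z^10, C_3 ≅ Z^5.

The boundary map ∂_1: C_1 → C_0 is given by ∂[p,q] = [q] − [p].
The resulting 5×10 matrix has rank 4, and its Smith normal form has invariant factors (1,1,1,1).

∂_2: C_2 → C_1 maps a triangle to the signed sum of its edges. For instance
  ∂[2,3,4] = [3,4] − [2,4] + [2,3],
  ∂[0,1,3] = [1,3] − [0,3] + [0,1].
The 10×10 boundary matrix has rank 6 and Smith normal form diag(1,1,1,1,1,1).

The boundary map ∂_3: C_3 → C_2 sends each 3-simplex σ to the alternating sum Σ_i (−1)^i (σ with its i-th vertex removed). For instance
  ∂[0,1,2,4] = [1,2,4] − [0,2,4] + [0,1,4] − [0,1,2],
  ∂[0,1,2,3] = [1,2,3] − [0,2,3] + [0,1,3] − [0,1,2].
As a 10×5 matrix over Z this has rank 4, with invariant factors (1,1,1,1).

Now H_k = ker ∂_k / im ∂_{k+1}, so:

  H_0: rank C_0 − rank ∂_1 = 5 − 4 = 1, and the invariant factors of ∂_1 are all 1, so H_0 = Z.
  H_1: rank ker ∂_1 − rank ∂_2 = (10 − 4) − 6 = 0, and the invariant factors of ∂_2 are all 1, so H_1 = 0.
  H_2: rank ker ∂_2 − rank ∂_3 = (10 − 6) − 4 = 0, and the invariant factors of ∂_3 are all 1, so H_2 = 0.
  H_3: rank ker ∂_3 − rank ∂_4 = (5 − 4) − 0 = 1, and there is no ∂_4, so H_3 = Z.

As a check, the Euler characteristic is 5 − 10 + 10 − 5 = 0, which agrees with 1 − 0 + 0 − 1 = 0.

H_0 ≅ Z,  H_1 = 0,  H_2 = 0,  H_3 ≅ Z.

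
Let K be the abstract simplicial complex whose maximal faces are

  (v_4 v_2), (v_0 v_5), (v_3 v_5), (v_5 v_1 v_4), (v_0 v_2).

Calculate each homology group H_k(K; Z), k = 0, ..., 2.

Order the vertices as v_0 < v_1 < v_2 < v_3 < v_4 < v_5. Listing each simplex with vertices in this order, K has dimension 2 with simplices:

  0-simplices (6): [v_0], [v_1], [v_2], [v_3], [v_4], [v_5]
  1-simplices (7): [v_0,v_2], [v_0,v_5], [v_1,v_4], [v_1,v_5], [v_2,v_4], [v_3,v_5], [v_4,v_5]
  2-simplices (1): [v_1,v_4,v_5]

Hence C_0 ≅ Z^6, C_1 ≅ Z^7, C_2 ≅ Z^1.

Boundary ∂_1: C_1 → C_0 maps an edge to its endpoints' difference, ∂[p,q] = q − p. For instance
  ∂[v_1,v_4] = [v_4] − [v_1].
As a 6×7 matrix over Z this has rank 5, with invariant factors (1,1,1,1,1).

Boundary ∂_2: C_2 → C_1 maps a triangle to the signed sum of its edges. For instance
  ∂[v_1,v_4,v_5] = [v_4,v_5] − [v_1,v_5] + [v_1,v_4].
As a 7×1 matrix over Z this has rank 1, with invariant factors (1).

Reading off H_k = ker ∂_k / im ∂_{k+1}:

  H_0: rank C_0 − rank ∂_1 = 6 − 5 = 1, and the invariant factors of ∂_1 are all 1, so H_0 ≅ Z.
  H_1: rank ker ∂_1 − rank ∂_2 = (7 − 5) − 1 = 1, and the invariant factors of ∂_2 are all 1, so H_1 ≅ Z.
  H_2: rank ker ∂_2 − rank ∂_3 = (1 − 1) − 0 = 0, and there is no ∂_3, so H_2 ≅ 0.

As a check, the Euler characteristic is 6 − 7 + 1 = 0, which agrees with 1 − 1 + 0 = 0.

H_0 = Z,  H_1 = Z,  H_2 = 0.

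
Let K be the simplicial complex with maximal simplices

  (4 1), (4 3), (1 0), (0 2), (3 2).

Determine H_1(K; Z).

K has 5 vertices, 5 edges.
rank ∂_1 = 4, rank ∂_2 = 0 ⇒ b_1 = 5 − 4 − 0 = 1. So H_1 ≅ Z.

H_1 = Z.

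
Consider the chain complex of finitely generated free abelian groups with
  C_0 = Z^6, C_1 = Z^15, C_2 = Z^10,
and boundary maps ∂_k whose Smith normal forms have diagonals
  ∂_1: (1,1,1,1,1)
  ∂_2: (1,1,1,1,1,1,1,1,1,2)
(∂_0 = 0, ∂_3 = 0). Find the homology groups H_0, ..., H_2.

H_0 = Z,  H_1 = Z/2Z,  H_2 = 0.

H_0: b_0 = 6 − 0 − 5 = 1; torsion from ∂_1 factors > 1: none. So H_0 = Z.
H_1: b_1 = 15 − 5 − 10 = 0; torsion from ∂_2 factors > 1: [2]. So H_1 = Z/2Z.
H_2: b_2 = 10 − 10 − 0 = 0; torsion from ∂_3 factors > 1: none. So H_2 = 0.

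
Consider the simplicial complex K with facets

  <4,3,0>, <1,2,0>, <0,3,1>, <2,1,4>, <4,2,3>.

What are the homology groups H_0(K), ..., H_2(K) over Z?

H_0 ≅ Z,  H_1 ≅ Z,  H_2 = 0.

K has 5 vertices, 10 edges, 5 triangles.
rank ∂_0 = 0, rank ∂_1 = 4 ⇒ b_0 = 5 − 0 − 4 = 1; all invariant factors of ∂_1 are 1 so no torsion. So H_0 = Z.
rank ∂_1 = 4, rank ∂_2 = 5 ⇒ b_1 = 10 − 4 − 5 = 1; all invariant factors of ∂_2 are 1 so no torsion. So H_1 = Z.
rank ∂_2 = 5, rank ∂_3 = 0 ⇒ b_2 = 5 − 5 − 0 = 0. So H_2 = 0.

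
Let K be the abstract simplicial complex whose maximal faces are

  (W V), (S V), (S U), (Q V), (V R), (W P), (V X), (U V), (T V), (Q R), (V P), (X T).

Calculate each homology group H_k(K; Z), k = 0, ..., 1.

Fix the vertex order P < Q < R < S < T < U < V < W < X and write every simplex with vertices in increasing order. Then dim K = 1 and the simplices of K are:

  0-simplices (9): P, Q, R, S, T, U, V, W, X
  1-simplices (12): PV, PW, QR, QV, RV, SU, SV, TV, TX, UV, VW, VX

Hence C_0 ≅ Z^9, C_1 ≅ Z^12.

Boundary ∂_1: C_1 → C_0 is given by ∂[p,q] = [q] − [p].
The 9×12 boundary matrix has rank 8 and Smith normal form diag(1,1,1,1,1,1,1,1).

Now H_k = ker ∂_k / im ∂_{k+1}, so:

  H_0: rank C_0 − rank ∂_1 = 9 − 8 = 1, and the invariant factors of ∂_1 are all 1, so H_0 ≅ Z.
  H_1: rank ker ∂_1 − rank ∂_2 = (12 − 8) − 0 = 4, and there is no ∂_2, so H_1 ≅ Z^4.

H_0 ≅ Z,  H_1 ≅ Z^4.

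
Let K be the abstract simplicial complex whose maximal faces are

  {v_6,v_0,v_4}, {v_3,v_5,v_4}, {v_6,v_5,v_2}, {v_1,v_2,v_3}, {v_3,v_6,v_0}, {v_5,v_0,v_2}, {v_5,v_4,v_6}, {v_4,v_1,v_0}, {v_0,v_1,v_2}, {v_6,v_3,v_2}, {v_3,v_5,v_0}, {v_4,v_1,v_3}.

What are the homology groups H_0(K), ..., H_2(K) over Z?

Take the total order v_0 < v_1 < v_2 < v_3 < v_4 < v_5 < v_6 on the vertex set. Then K (dimension 2) consists of the simplices:

  0-simplices (7): [v_0], [v_1], [v_2], [v_3], [v_4], [v_5], [v_6]
  1-simplices (18): (18 of them)
  2-simplices (12): (12 of them)

Hence C_0 ≅ Z^7, C_1 ≅ Z^18, C_2 ≅ Z^12.

∂_1: C_1 → C_0 maps an edge to its endpoints' difference, ∂[p,q] = q − p. For instance
  ∂[v_0,v_3] = [v_3] − [v_0].
This gives a 7×18 integer matrix of rank 6; reducing to Smith normal form yields diagonal entries (1,1,1,1,1,1).

Boundary ∂_2: C_2 → C_1 sends each 2-simplex [p,q,r] to [q,r] − [p,r] + [p,q]. For instance
  ∂[v_1,v_2,v_3] = [v_2,v_3] − [v_1,v_3] + [v_1,v_2],
  ∂[v_0,v_1,v_2] = [v_1,v_2] − [v_0,v_2] + [v_0,v_1].
The resulting 18×12 matrix has rank 12, and its Smith normal form has invariant factors (1,1,1,1,1,1,1,1,1,1,1,2).

From H_k ≅ ker(∂_k) / im(∂_{k+1}) we obtain:

  H_0: rank C_0 − rank ∂_1 = 7 − 6 = 1, and the invariant factors of ∂_1 are all 1, so H_0 = Z.
  H_1: rank ker ∂_1 − rank ∂_2 = (18 − 6) − 12 = 0, and ∂_2 has invariant factor 2 > 1, so H_1 = Z_2.
  H_2: rank ker ∂_2 − rank ∂_3 = (12 − 12) − 0 = 0, and there is no ∂_3, so H_2 = 0.

(K is a triangulation of the real projective plane RP^2.)

H_0 ≅ Z,  H_1 ≅ Z_2,  H_2 = 0.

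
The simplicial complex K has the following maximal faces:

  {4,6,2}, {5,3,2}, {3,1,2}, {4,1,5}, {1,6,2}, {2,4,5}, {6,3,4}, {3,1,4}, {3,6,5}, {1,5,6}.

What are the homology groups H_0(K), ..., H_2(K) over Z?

H_0 = Z,  H_1 = Z/2,  H_2 = 0.

Fix the vertex order 1 < 2 < 3 < 4 < 5 < 6 and write every simplex with vertices in increasing order. Then dim K = 2 and the simplices of K are:

  0-simplices (6): [1], [2], [3], [4], [5], [6]
  1-simplices (15): [1,2], [1,3], [1,4], [1,5], [1,6], [2,3], [2,4], [2,5], [2,6], [3,4], [3,5], [3,6], [4,5], [4,6], [5,6]
  2-simplices (10): [1,2,3], [1,2,6], [1,3,4], [1,4,5], [1,5,6], [2,3,5], [2,4,5], [2,4,6], [3,4,6], [3,5,6]

giving chain groups C_0 ≅ Z^6, C_1 ≅ Z^15, C_2 ≅ Z^10.

Boundary ∂_1: C_1 → C_0 is given by ∂[p,q] = [q] − [p]. For instance
  ∂[4,6] = [6] − [4].
This gives a 6×15 integer matrix of rank 5; reducing to Smith normal form yields diagonal entries (1,1,1,1,1).

∂_2: C_2 → C_1 sends each 2-simplex [p,q,r] to [q,r] − [p,r] + [p,q]. For instance
  ∂[2,3,5] = [3,5] − [2,5] + [2,3],
  ∂[1,2,3] = [2,3] − [1,3] + [1,2].
The resulting 15×10 matrix has rank 10, and its Smith normal form has invariant factors (1,1,1,1,1,1,1,1,1,2).

From H_k ≅ ker(∂_k) / im(∂_{k+1}) we obtain:

  H_0: rank C_0 − rank ∂_1 = 6 − 5 = 1, and the invariant factors of ∂_1 are all 1, so H_0 = Z.
  H_1: rank ker ∂_1 − rank ∂_2 = (15 − 5) − 10 = 0, and ∂_2 has invariant factor 2 > 1, so H_1 = Z/2.
  H_2: rank ker ∂_2 − rank ∂_3 = (10 − 10) − 0 = 0, and there is no ∂_3, so H_2 = 0.

(K is a triangulation of the real projective plane RP^2.)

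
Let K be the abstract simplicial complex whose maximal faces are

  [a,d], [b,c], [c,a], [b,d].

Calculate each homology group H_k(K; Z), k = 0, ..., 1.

We work with the vertex ordering a < b < c < d. The simplices of K, each written with vertices in increasing order, are:

  0-simplices (4): a, b, c, d
  1-simplices (4): ac, ad, bc, bd

giving chain groups C_0 ≅ Z^4, C_1 ≅ Z^4.

∂_1: C_1 → C_0 sends each edge [p,q] (with p < q) to q − p. For instance
  ∂ad = d − a.
The 4×4 boundary matrix has rank 3 and Smith normal form diag(1,1,1).

From H_k ≅ ker(∂_k) / im(∂_{k+1}) we obtain:

  H_0: rank C_0 − rank ∂_1 = 4 − 3 = 1, and the invariant factors of ∂_1 are all 1, so H_0 ≅ Z.
  H_1: rank ker ∂_1 − rank ∂_2 = (4 − 3) − 0 = 1, and there is no ∂_2, so H_1 ≅ Z.

(K is a triangulation of the circle S^1.)

H_0 = Z,  H_1 = Z.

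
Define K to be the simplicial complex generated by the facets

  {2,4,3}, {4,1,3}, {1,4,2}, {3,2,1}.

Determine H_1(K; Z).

We work with the vertex ordering 1 < 2 < 3 < 4. The simplices of K, each written with vertices in increasing order, are:

  0-simplices (4): [1], [2], [3], [4]
  1-simplices (6): [1,2], [1,3], [1,4], [2,3], [2,4], [3,4]
  2-simplices (4): [1,2,3], [1,2,4], [1,3,4], [2,3,4]

Hence C_0 ≅ Z^4, C_1 ≅ Z^6, C_2 ≅ Z^4.

Boundary ∂_1: C_1 → C_0 sends each edge [p,q] (with p < q) to q − p. For instance
  ∂[2,4] = [4] − [2].
As a 4×6 matrix over Z this has rank 3, with invariant factors (1,1,1).

Boundary ∂_2: C_2 → C_1 sends each 2-simplex [p,q,r] to [q,r] − [p,r] + [p,q]. For instance
  ∂[1,2,4] = [2,4] − [1,4] + [1,2],
  ∂[2,3,4] = [3,4] − [2,4] + [2,3].
As a 6×4 matrix over Z this has rank 3, with invariant factors (1,1,1).

Computing H_k = (kernel of ∂_k) / (image of ∂_{k+1}):

  H_1: rank ker ∂_1 − rank ∂_2 = (6 − 3) − 3 = 0, and the invariant factors of ∂_2 are all 1, so H_1 = 0.

(K is a triangulation of the 2-sphere S^2.)

H_1 ≅ 0.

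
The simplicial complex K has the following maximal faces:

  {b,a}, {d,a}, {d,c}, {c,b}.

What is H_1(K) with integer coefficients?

Take the total order a < b < c < d on the vertex set. Then K (dimension 1) consists of the simplices:

  0-simplices (4): a, b, c, d
  1-simplices (4): ab, ad, bc, cd

Hence C_0 ≅ Z^4, C_1 ≅ Z^4.

∂_1: C_1 → C_0 sends each edge [p,q] (with p < q) to q − p.
As a 4×4 matrix over Z this has rank 3, with invariant factors (1,1,1).

Reading off H_k = ker ∂_k / im ∂_{k+1}:

  H_1: rank ker ∂_1 − rank ∂_2 = (4 − 3) − 0 = 1, and there is no ∂_2, so H_1 = Z.

H_1 ≅ Z.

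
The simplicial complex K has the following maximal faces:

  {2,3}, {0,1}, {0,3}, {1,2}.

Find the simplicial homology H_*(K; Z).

H_0 ≅ Z,  H_1 ≅ Z.

We work with the vertex ordering 0 < 1 < 2 < 3. The simplices of K, each written with vertices in increasing order, are:

  0-simplices (4): [0], [1], [2], [3]
  1-simplices (4): [0,1], [0,3], [1,2], [2,3]

Hence C_0 ≅ Z^4, C_1 ≅ Z^4.

The boundary map ∂_1: C_1 → C_0 is given by ∂[p,q] = [q] − [p].
As a 4×4 matrix over Z this has rank 3, with invariant factors (1,1,1).

Reading off H_k = ker ∂_k / im ∂_{k+1}:

  H_0: rank C_0 − rank ∂_1 = 4 − 3 = 1, and the invariant factors of ∂_1 are all 1, so H_0 ≅ Z.
  H_1: rank ker ∂_1 − rank ∂_2 = (4 − 3) − 0 = 1, and there is no ∂_2, so H_1 ≅ Z.

(K is a triangulation of the circle S^1.)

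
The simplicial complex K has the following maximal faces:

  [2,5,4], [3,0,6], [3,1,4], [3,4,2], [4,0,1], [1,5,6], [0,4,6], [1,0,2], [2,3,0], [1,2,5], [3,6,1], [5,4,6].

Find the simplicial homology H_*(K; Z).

H_0 ≅ Z,  H_1 ≅ Z/2Z,  H_2 = 0.

Order the vertices as 0 < 1 < 2 < 3 < 4 < 5 < 6. Listing each simplex with vertices in this order, K has dimension 2 with simplices:

  0-simplices (7): [0], [1], [2], [3], [4], [5], [6]
  1-simplices (18): [0,1], [0,2], [0,3], [0,4], [0,6], [1,2], [1,3], [1,4], [1,5], [1,6], [2,3], [2,4], [2,5], [3,4], [3,6], [4,5], [4,6], [5,6]
  2-simplices (12): [0,1,2], [0,1,4], [0,2,3], [0,3,6], [0,4,6], [1,2,5], [1,3,4], [1,3,6], [1,5,6], [2,3,4], [2,4,5], [4,5,6]

so the chain groups are C_0 ≅ Z^7, C_1 ≅ Z^18, C_2 ≅ Z^12.

∂_1: C_1 → C_0 sends each edge [p,q] (with p < q) to q − p.
The 7×18 boundary matrix has rank 6 and Smith normal form diag(1,1,1,1,1,1).

Boundary ∂_2: C_2 → C_1 maps a triangle to the signed sum of its edges. For instance
  ∂[0,1,4] = [1,4] − [0,4] + [0,1],
  ∂[1,3,6] = [3,6] − [1,6] + [1,3].
This gives a 18×12 integer matrix of rank 12; reducing to Smith normal form yields diagonal entries (1,1,1,1,1,1,1,1,1,1,1,2).

Computing H_k = (kernel of ∂_k) / (image of ∂_{k+1}):

  H_0: rank C_0 − rank ∂_1 = 7 − 6 = 1, and the invariant factors of ∂_1 are all 1, so H_0 = Z.
  H_1: rank ker ∂_1 − rank ∂_2 = (18 − 6) − 12 = 0, and ∂_2 has invariant factor 2 > 1, so H_1 = Z/2Z.
  H_2: rank ker ∂_2 − rank ∂_3 = (12 − 12) − 0 = 0, and there is no ∂_3, so H_2 = 0.

(K is a triangulation of the real projective plane RP^2.)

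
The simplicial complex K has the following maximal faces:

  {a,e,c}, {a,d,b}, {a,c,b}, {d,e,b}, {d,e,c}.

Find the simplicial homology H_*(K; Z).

H_0 = Z,  H_1 = Z,  H_2 = 0.

Take the total order a < b < c < d < e on the vertex set. Then K (dimension 2) consists of the simplices:

  0-simplices (5): a, b, c, d, e
  1-simplices (10): ab, ac, ad, ae, bc, bd, be, cd, ce, de
  2-simplices (5): abc, abd, ace, bde, cde

so the chain groups are C_0 ≅ Z^5, C_1 ≅ Z^10, C_2 ≅ Z^5.

∂_1: C_1 → C_0 sends each edge [p,q] (with p < q) to q − p.
This gives a 5×10 integer matrix of rank 4; reducing to Smith normal form yields diagonal entries (1,1,1,1).

∂_2: C_2 → C_1 acts by ∂[p,q,r] = [q,r] − [p,r] + [p,q]. For instance
  ∂abc = bc − ac + ab,
  ∂ace = ce − ae + ac.
The resulting 10×5 matrix has rank 5, and its Smith normal form has invariant factors (1,1,1,1,1).

Reading off H_k = ker ∂_k / im ∂_{k+1}:

  H_0: rank C_0 − rank ∂_1 = 5 − 4 = 1, and the invariant factors of ∂_1 are all 1, so H_0 = Z.
  H_1: rank ker ∂_1 − rank ∂_2 = (10 − 4) − 5 = 1, and the invariant factors of ∂_2 are all 1, so H_1 = Z.
  H_2: rank ker ∂_2 − rank ∂_3 = (5 − 5) − 0 = 0, and there is no ∂_3, so H_2 = 0.

As a check, the Euler characteristic is 5 − 10 + 5 = 0, which agrees with 1 − 1 + 0 = 0.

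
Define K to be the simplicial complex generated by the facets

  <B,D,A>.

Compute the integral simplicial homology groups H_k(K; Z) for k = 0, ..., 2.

K has 3 vertices, 3 edges, 1 triangle.
rank ∂_0 = 0, rank ∂_1 = 2 ⇒ b_0 = 3 − 0 − 2 = 1; all invariant factors of ∂_1 are 1 so no torsion. So H_0 ≅ Z.
rank ∂_1 = 2, rank ∂_2 = 1 ⇒ b_1 = 3 − 2 − 1 = 0; all invariant factors of ∂_2 are 1 so no torsion. So H_1 ≅ 0.
rank ∂_2 = 1, rank ∂_3 = 0 ⇒ b_2 = 1 − 1 − 0 = 0. So H_2 ≅ 0.

H_0 = Z,  H_1 = 0,  H_2 = 0.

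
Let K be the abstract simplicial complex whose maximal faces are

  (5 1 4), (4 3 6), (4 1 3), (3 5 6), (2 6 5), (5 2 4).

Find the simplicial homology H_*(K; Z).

Order the vertices as 1 < 2 < 3 < 4 < 5 < 6. Listing each simplex with vertices in this order, K has dimension 2 with simplices:

  0-simplices (6): [1], [2], [3], [4], [5], [6]
  1-simplices (12): [1,3], [1,4], [1,5], [2,4], [2,5], [2,6], [3,4], [3,5], [3,6], [4,5], [4,6], [5,6]
  2-simplices (6): [1,3,4], [1,4,5], [2,4,5], [2,5,6], [3,4,6], [3,5,6]

so the chain groups are C_0 ≅ Z^6, C_1 ≅ Z^12, C_2 ≅ Z^6.

∂_1: C_1 → C_0 is given by ∂[p,q] = [q] − [p]. For instance
  ∂[5,6] = [6] − [5].
This gives a 6×12 integer matrix of rank 5; reducing to Smith normal form yields diagonal entries (1,1,1,1,1).

Boundary ∂_2: C_2 → C_1 sends each 2-simplex [p,q,r] to [q,r] − [p,r] + [p,q]. For instance
  ∂[2,5,6] = [5,6] − [2,6] + [2,5],
  ∂[2,4,5] = [4,5] − [2,5] + [2,4].
As a 12×6 matrix over Z this has rank 6, with invariant factors (1,1,1,1,1,1).

From H_k ≅ ker(∂_k) / im(∂_{k+1}) we obtain:

  H_0: rank C_0 − rank ∂_1 = 6 − 5 = 1, and the invariant factors of ∂_1 are all 1, so H_0 ≅ Z.
  H_1: rank ker ∂_1 − rank ∂_2 = (12 − 5) − 6 = 1, and the invariant factors of ∂_2 are all 1, so H_1 ≅ Z.
  H_2: rank ker ∂_2 − rank ∂_3 = (6 − 6) − 0 = 0, and there is no ∂_3, so H_2 ≅ 0.

As a check, the Euler characteristic is 6 − 12 + 6 = 0, which agrees with 1 − 1 + 0 = 0.
(K is a triangulation of the cylinder S^1 x I.)

H_0 ≅ Z,  H_1 ≅ Z,  H_2 = 0.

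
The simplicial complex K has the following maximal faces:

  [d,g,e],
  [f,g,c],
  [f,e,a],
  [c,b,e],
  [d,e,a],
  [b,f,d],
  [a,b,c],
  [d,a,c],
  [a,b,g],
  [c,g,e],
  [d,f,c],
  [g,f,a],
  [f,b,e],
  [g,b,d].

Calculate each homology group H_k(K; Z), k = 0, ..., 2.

K has 7 vertices, 21 edges, 14 triangles.
rank ∂_0 = 0, rank ∂_1 = 6 ⇒ b_0 = 7 − 0 − 6 = 1; all invariant factors of ∂_1 are 1 so no torsion. So H_0 ≅ Z.
rank ∂_1 = 6, rank ∂_2 = 13 ⇒ b_1 = 21 − 6 − 13 = 2; all invariant factors of ∂_2 are 1 so no torsion. So H_1 ≅ Z^2.
rank ∂_2 = 13, rank ∂_3 = 0 ⇒ b_2 = 14 − 13 − 0 = 1. So H_2 ≅ Z.

H_0 ≅ Z,  H_1 ≅ Z^2,  H_2 ≅ Z.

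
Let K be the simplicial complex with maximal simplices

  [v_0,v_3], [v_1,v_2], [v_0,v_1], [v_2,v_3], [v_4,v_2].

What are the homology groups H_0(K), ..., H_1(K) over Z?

H_0 = Z,  H_1 = Z.

Order the vertices as v_0 < v_1 < v_2 < v_3 < v_4. Listing each simplex with vertices in this order, K has dimension 1 with simplices:

  0-simplices (5): [v_0], [v_1], [v_2], [v_3], [v_4]
  1-simplices (5): [v_0,v_1], [v_0,v_3], [v_1,v_2], [v_2,v_3], [v_2,v_4]

giving chain groups C_0 ≅ Z^5, C_1 ≅ Z^5.

The boundary map ∂_1: C_1 → C_0 maps an edge to its endpoints' difference, ∂[p,q] = q − p. For instance
  ∂[v_0,v_1] = [v_1] − [v_0].
This gives a 5×5 integer matrix of rank 4; reducing to Smith normal form yields diagonal entries (1,1,1,1).

Computing H_k = (kernel of ∂_k) / (image of ∂_{k+1}):

  H_0: rank C_0 − rank ∂_1 = 5 − 4 = 1, and the invariant factors of ∂_1 are all 1, so H_0 ≅ Z.
  H_1: rank ker ∂_1 − rank ∂_2 = (5 − 4) − 0 = 1, and there is no ∂_2, so H_1 ≅ Z.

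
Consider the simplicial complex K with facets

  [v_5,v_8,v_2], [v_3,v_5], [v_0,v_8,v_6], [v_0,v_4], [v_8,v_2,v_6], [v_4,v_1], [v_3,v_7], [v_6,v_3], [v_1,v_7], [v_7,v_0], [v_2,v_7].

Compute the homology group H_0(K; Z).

H_0 ≅ Z.

Take the total order v_0 < v_1 < v_2 < v_3 < v_4 < v_5 < v_6 < v_7 < v_8 on the vertex set. Then K (dimension 2) consists of the simplices:

  0-simplices (9): [v_0], [v_1], [v_2], [v_3], [v_4], [v_5], [v_6], [v_7], [v_8]
  1-simplices (15): (15 of them)
  2-simplices (3): [v_0,v_6,v_8], [v_2,v_5,v_8], [v_2,v_6,v_8]

Hence C_0 ≅ Z^9, C_1 ≅ Z^15, C_2 ≅ Z^3.

∂_1: C_1 → C_0 sends each edge [p,q] (with p < q) to q − p. For instance
  ∂[v_2,v_5] = [v_5] − [v_2].
The 9×15 boundary matrix has rank 8 and Smith normal form diag(1,1,1,1,1,1,1,1).

∂_2: C_2 → C_1 maps a triangle to the signed sum of its edges. For instance
  ∂[v_0,v_6,v_8] = [v_6,v_8] − [v_0,v_8] + [v_0,v_6],
  ∂[v_2,v_5,v_8] = [v_5,v_8] − [v_2,v_8] + [v_2,v_5].
The 15×3 boundary matrix has rank 3 and Smith normal form diag(1,1,1).

Now H_k = ker ∂_k / im ∂_{k+1}, so:

  H_0: rank C_0 − rank ∂_1 = 9 − 8 = 1, and the invariant factors of ∂_1 are all 1, so H_0 ≅ Z.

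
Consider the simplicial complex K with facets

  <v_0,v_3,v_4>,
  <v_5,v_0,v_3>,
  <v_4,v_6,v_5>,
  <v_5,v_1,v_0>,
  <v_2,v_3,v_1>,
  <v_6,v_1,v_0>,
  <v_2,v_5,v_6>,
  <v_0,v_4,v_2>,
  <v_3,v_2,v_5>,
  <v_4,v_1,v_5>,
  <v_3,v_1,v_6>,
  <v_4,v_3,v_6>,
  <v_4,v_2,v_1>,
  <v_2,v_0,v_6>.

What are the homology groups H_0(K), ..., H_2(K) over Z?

Take the total order v_0 < v_1 < v_2 < v_3 < v_4 < v_5 < v_6 on the vertex set. Then K (dimension 2) consists of the simplices:

  0-simplices (7): [v_0], [v_1], [v_2], [v_3], [v_4], [v_5], [v_6]
  1-simplices (21): (21 of them)
  2-simplices (14): (14 of them)

Hence C_0 ≅ Z^7, C_1 ≅ Z^21, C_2 ≅ Z^14.

∂_1: C_1 → C_0 sends each edge [p,q] (with p < q) to q − p.
The resulting 7×21 matrix has rank 6, and its Smith normal form has invariant factors (1,1,1,1,1,1).

∂_2: C_2 → C_1 acts by ∂[p,q,r] = [q,r] − [p,r] + [p,q]. For instance
  ∂[v_0,v_2,v_6] = [v_2,v_6] − [v_0,v_6] + [v_0,v_2],
  ∂[v_2,v_3,v_5] = [v_3,v_5] − [v_2,v_5] + [v_2,v_3].
This gives a 21×14 integer matrix of rank 13; reducing to Smith normal form yields diagonal entries (1,1,1,1,1,1,1,1,1,1,1,1,1).

Reading off H_k = ker ∂_k / im ∂_{k+1}:

  H_0: rank C_0 − rank ∂_1 = 7 − 6 = 1, and the invariant factors of ∂_1 are all 1, so H_0 ≅ Z.
  H_1: rank ker ∂_1 − rank ∂_2 = (21 − 6) − 13 = 2, and the invariant factors of ∂_2 are all 1, so H_1 ≅ Z^2.
  H_2: rank ker ∂_2 − rank ∂_3 = (14 − 13) − 0 = 1, and there is no ∂_3, so H_2 ≅ Z.

H_0 = Z,  H_1 = Z^2,  H_2 = Z.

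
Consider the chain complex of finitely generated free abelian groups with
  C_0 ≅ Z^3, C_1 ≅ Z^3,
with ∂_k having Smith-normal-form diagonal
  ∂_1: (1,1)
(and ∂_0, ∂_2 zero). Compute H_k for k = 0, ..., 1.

H_0: b_0 = 3 − 0 − 2 = 1; torsion from ∂_1 factors > 1: none. So H_0 = Z.
H_1: b_1 = 3 − 2 − 0 = 1; torsion from ∂_2 factors > 1: none. So H_1 = Z.

H_0 = Z,  H_1 = Z.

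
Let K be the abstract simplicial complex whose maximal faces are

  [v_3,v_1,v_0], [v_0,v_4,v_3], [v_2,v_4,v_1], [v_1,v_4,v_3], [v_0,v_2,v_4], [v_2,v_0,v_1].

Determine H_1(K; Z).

Fix the vertex order v_0 < v_1 < v_2 < v_3 < v_4 and write every simplex with vertices in increasing order. Then dim K = 2 and the simplices of K are:

  0-simplices (5): [v_0], [v_1], [v_2], [v_3], [v_4]
  1-simplices (9): [v_0,v_1], [v_0,v_2], [v_0,v_3], [v_0,v_4], [v_1,v_2], [v_1,v_3], [v_1,v_4], [v_2,v_4], [v_3,v_4]
  2-simplices (6): [v_0,v_1,v_2], [v_0,v_1,v_3], [v_0,v_2,v_4], [v_0,v_3,v_4], [v_1,v_2,v_4], [v_1,v_3,v_4]

so the chain groups are C_0 ≅ Z^5, C_1 ≅ Z^9, C_2 ≅ Z^6.

The boundary map ∂_1: C_1 → C_0 is given by ∂[p,q] = [q] − [p]. For instance
  ∂[v_0,v_3] = [v_3] − [v_0].
The resulting 5×9 matrix has rank 4, and its Smith normal form has invariant factors (1,1,1,1).

Boundary ∂_2: C_2 → C_1 acts by ∂[p,q,r] = [q,r] − [p,r] + [p,q]. For instance
  ∂[v_0,v_2,v_4] = [v_2,v_4] − [v_0,v_4] + [v_0,v_2],
  ∂[v_1,v_3,v_4] = [v_3,v_4] − [v_1,v_4] + [v_1,v_3].
The resulting 9×6 matrix has rank 5, and its Smith normal form has invariant factors (1,1,1,1,1).

Now H_k = ker ∂_k / im ∂_{k+1}, so:

  H_1: rank ker ∂_1 − rank ∂_2 = (9 − 4) − 5 = 0, and the invariant factors of ∂_2 are all 1, so H_1 ≅ 0.

H_1 ≅ 0.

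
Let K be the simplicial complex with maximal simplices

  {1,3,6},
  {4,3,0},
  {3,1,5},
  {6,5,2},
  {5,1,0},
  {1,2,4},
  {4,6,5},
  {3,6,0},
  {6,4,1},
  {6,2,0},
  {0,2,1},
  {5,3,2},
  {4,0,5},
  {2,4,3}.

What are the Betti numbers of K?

K has 7 vertices, 21 edges, 14 triangles.
rank ∂_0 = 0, rank ∂_1 = 6 ⇒ b_0 = 7 − 0 − 6 = 1; all invariant factors of ∂_1 are 1 so no torsion. So H_0 ≅ Z.
rank ∂_1 = 6, rank ∂_2 = 13 ⇒ b_1 = 21 − 6 − 13 = 2; all invariant factors of ∂_2 are 1 so no torsion. So H_1 ≅ Z^2.
rank ∂_2 = 13, rank ∂_3 = 0 ⇒ b_2 = 14 − 13 − 0 = 1. So H_2 ≅ Z.

b_0 = 1, b_1 = 2, b_2 = 1.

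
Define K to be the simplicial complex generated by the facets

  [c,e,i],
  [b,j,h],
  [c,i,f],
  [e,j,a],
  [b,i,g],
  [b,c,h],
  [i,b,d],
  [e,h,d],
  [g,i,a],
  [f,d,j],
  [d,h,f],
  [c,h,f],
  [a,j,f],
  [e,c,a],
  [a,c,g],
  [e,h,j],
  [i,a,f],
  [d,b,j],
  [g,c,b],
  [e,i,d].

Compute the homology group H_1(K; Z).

We work with the vertex ordering a < b < c < d < e < f < g < h < i < j. The simplices of K, each written with vertices in increasing order, are:

  0-simplices (10): a, b, c, d, e, f, g, h, i, j
  1-simplices (30): ac, ae, af, ag, ai, aj, bc, bd, bg, bh, bi, bj, ce, cf, cg, ch, ci, de, df, dh, di, dj, eh, ei, ej, fh, fi, fj, gi, hj
  2-simplices (20): ace, acg, aej, afi, afj, agi, bcg, bch, bdi, bdj, bgi, bhj, cei, cfh, cfi, deh, dei, dfh, dfj, ehj

so the chain groups are C_0 ≅ Z^10, C_1 ≅ Z^30, C_2 ≅ Z^20.

The boundary map ∂_1: C_1 → C_0 maps an edge to its endpoints' difference, ∂[p,q] = q − p.
As a 10×30 matrix over Z this has rank 9, with invariant factors (1,1,1,1,1,1,1,1,1).

Boundary ∂_2: C_2 → C_1 sends each 2-simplex [p,q,r] to [q,r] − [p,r] + [p,q]. For instance
  ∂bch = ch − bh + bc,
  ∂cfi = fi − ci + cf.
The resulting 30×20 matrix has rank 20, and its Smith normal form has invariant factors (1,1,1,1,1,1,1,1,1,1,1,1,1,1,1,1,1,1,1,2).

From H_k ≅ ker(∂_k) / im(∂_{k+1}) we obtain:

  H_1: rank ker ∂_1 − rank ∂_2 = (30 − 9) − 20 = 1, and ∂_2 has invariant factor 2 > 1, so H_1 = Z × Z/2.

H_1 = Z × Z/2.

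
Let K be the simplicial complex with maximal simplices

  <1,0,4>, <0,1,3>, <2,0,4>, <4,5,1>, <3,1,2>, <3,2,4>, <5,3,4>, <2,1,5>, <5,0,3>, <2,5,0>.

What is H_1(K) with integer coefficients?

We work with the vertex ordering 0 < 1 < 2 < 3 < 4 < 5. The simplices of K, each written with vertices in increasing order, are:

  0-simplices (6): [0], [1], [2], [3], [4], [5]
  1-simplices (15): [0,1], [0,2], [0,3], [0,4], [0,5], [1,2], [1,3], [1,4], [1,5], [2,3], [2,4], [2,5], [3,4], [3,5], [4,5]
  2-simplices (10): [0,1,3], [0,1,4], [0,2,4], [0,2,5], [0,3,5], [1,2,3], [1,2,5], [1,4,5], [2,3,4], [3,4,5]

so the chain groups are C_0 ≅ Z^6, C_1 ≅ Z^15, C_2 ≅ Z^10.

The boundary map ∂_1: C_1 → C_0 maps an edge to its endpoints' difference, ∂[p,q] = q − p.
This gives a 6×15 integer matrix of rank 5; reducing to Smith normal form yields diagonal entries (1,1,1,1,1).

Boundary ∂_2: C_2 → C_1 acts by ∂[p,q,r] = [q,r] − [p,r] + [p,q]. For instance
  ∂[1,4,5] = [4,5] − [1,5] + [1,4],
  ∂[3,4,5] = [4,5] − [3,5] + [3,4].
The 15×10 boundary matrix has rank 10 and Smith normal form diag(1,1,1,1,1,1,1,1,1,2).

From H_k ≅ ker(∂_k) / im(∂_{k+1}) we obtain:

  H_1: rank ker ∂_1 − rank ∂_2 = (15 − 5) − 10 = 0, and ∂_2 has invariant factor 2 > 1, so H_1 ≅ Z_2.

H_1 = Z_2.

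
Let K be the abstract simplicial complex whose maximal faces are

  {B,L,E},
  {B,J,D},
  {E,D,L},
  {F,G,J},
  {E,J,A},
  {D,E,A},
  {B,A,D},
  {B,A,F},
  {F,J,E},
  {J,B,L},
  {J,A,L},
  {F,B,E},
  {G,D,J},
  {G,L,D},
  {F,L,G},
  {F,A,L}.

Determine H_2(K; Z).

Order the vertices as A < B < D < E < F < G < J < L. Listing each simplex with vertices in this order, K has dimension 2 with simplices:

  0-simplices (8): A, B, D, E, F, G, J, L
  1-simplices (24): AB, AD, AE, AF, AJ, AL, BD, BE, BF, BJ, BL, DE, DG, DJ, DL, EF, EJ, EL, FG, FJ, FL, GJ, GL, JL
  2-simplices (16): ABD, ABF, ADE, AEJ, AFL, AJL, BDJ, BEF, BEL, BJL, DEL, DGJ, DGL, EFJ, FGJ, FGL

so the chain groups are C_0 ≅ Z^8, C_1 ≅ Z^24, C_2 ≅ Z^16.

Boundary ∂_1: C_1 → C_0 is given by ∂[p,q] = [q] − [p].
As a 8×24 matrix over Z this has rank 7, with invariant factors (1,1,1,1,1,1,1).

∂_2: C_2 → C_1 acts by ∂[p,q,r] = [q,r] − [p,r] + [p,q]. For instance
  ∂DGJ = GJ − DJ + DG,
  ∂FGJ = GJ − FJ + FG.
The 24×16 boundary matrix has rank 15 and Smith normal form diag(1,1,1,1,1,1,1,1,1,1,1,1,1,1,1).

Reading off H_k = ker ∂_k / im ∂_{k+1}:

  H_2: rank ker ∂_2 − rank ∂_3 = (16 − 15) − 0 = 1, and there is no ∂_3, so H_2 ≅ Z.

H_2 ≅ Z.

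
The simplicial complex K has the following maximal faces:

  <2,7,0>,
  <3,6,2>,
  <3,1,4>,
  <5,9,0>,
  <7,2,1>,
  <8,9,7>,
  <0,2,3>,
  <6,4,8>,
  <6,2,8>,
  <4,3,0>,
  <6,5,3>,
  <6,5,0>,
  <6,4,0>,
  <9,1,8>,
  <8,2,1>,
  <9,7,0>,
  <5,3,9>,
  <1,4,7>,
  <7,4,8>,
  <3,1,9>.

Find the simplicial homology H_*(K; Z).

H_0 = Z,  H_1 = Z ⊕ Z/2Z,  H_2 = 0.

Order the vertices as 0 < 1 < 2 < 3 < 4 < 5 < 6 < 7 < 8 < 9. Listing each simplex with vertices in this order, K has dimension 2 with simplices:

  0-simplices (10): [0], [1], [2], [3], [4], [5], [6], [7], [8], [9]
  1-simplices (30): (30 of them)
  2-simplices (20): (20 of them)

giving chain groups C_0 ≅ Z^10, C_1 ≅ Z^30, C_2 ≅ Z^20.

∂_1: C_1 → C_0 is given by ∂[p,q] = [q] − [p]. For instance
  ∂[4,8] = [8] − [4].
This gives a 10×30 integer matrix of rank 9; reducing to Smith normal form yields diagonal entries (1,1,1,1,1,1,1,1,1).

Boundary ∂_2: C_2 → C_1 sends each 2-simplex [p,q,r] to [q,r] − [p,r] + [p,q]. For instance
  ∂[1,8,9] = [8,9] − [1,9] + [1,8],
  ∂[0,7,9] = [7,9] − [0,9] + [0,7].
This gives a 30×20 integer matrix of rank 20; reducing to Smith normal form yields diagonal entries (1,1,1,1,1,1,1,1,1,1,1,1,1,1,1,1,1,1,1,2).

Now H_k = ker ∂_k / im ∂_{k+1}, so:

  H_0: rank C_0 − rank ∂_1 = 10 − 9 = 1, and the invariant factors of ∂_1 are all 1, so H_0 ≅ Z.
  H_1: rank ker ∂_1 − rank ∂_2 = (30 − 9) − 20 = 1, and ∂_2 has invariant factor 2 > 1, so H_1 ≅ Z ⊕ Z/2Z.
  H_2: rank ker ∂_2 − rank ∂_3 = (20 − 20) − 0 = 0, and there is no ∂_3, so H_2 ≅ 0.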